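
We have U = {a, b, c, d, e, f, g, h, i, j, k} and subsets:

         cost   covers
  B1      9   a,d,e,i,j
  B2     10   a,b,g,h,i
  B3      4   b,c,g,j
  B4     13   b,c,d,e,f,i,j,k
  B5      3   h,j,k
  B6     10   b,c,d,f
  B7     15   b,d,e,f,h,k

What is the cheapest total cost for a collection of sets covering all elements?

23

B2, B4 cover every element at cost 10 + 13 = 23.
Any cover uses at least 2 sets; among all covering selections none totals below 23.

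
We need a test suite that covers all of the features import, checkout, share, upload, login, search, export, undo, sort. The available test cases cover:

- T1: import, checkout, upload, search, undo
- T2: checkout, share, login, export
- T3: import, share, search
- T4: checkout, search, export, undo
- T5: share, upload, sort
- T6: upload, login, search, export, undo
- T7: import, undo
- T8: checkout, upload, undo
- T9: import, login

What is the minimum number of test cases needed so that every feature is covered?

T1, T2, T5 together cover {import, checkout, share, upload, login, search, export, undo, sort} — every feature.
No 2 of the 9 test cases cover everything (all 36 pairs fall short), so 3 is minimum.

3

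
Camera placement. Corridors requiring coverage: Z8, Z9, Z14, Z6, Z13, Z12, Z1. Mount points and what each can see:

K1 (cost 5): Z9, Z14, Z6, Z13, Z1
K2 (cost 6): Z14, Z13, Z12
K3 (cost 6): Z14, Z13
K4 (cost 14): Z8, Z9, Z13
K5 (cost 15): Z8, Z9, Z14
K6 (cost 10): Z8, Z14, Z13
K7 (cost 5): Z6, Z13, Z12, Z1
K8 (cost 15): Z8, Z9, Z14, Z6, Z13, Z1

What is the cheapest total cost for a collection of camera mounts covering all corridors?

20

K5, K7 cover every corridor at cost 15 + 5 = 20.
Any cover uses at least 2 camera mounts; among all covering selections none totals below 20.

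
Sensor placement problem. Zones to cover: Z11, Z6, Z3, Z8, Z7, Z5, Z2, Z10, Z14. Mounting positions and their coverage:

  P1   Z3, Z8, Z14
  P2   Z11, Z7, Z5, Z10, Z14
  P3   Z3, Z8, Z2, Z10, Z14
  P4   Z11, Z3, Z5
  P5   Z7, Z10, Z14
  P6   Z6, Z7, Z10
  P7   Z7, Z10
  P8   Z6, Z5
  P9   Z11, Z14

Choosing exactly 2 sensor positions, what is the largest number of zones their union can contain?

8

Choosing P2, P3 covers {Z11, Z3, Z8, Z7, Z5, Z2, Z10, Z14} — 8 zones.
No choice of 2 sensor positions does better; here Z6 is left uncovered.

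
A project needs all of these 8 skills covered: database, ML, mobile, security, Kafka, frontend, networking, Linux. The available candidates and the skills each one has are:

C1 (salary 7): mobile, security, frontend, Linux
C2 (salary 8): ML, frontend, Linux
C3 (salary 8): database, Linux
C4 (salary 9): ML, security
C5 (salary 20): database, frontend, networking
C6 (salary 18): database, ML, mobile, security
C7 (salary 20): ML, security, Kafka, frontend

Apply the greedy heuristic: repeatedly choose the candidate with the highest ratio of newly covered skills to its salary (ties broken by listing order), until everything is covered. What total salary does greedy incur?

Pick 1: C1 adds 4 new (mobile, security, frontend, Linux) at salary 7 (ratio 4/7).
Pick 2: C2 adds 1 new (ML) at salary 8 (ratio 1/8).
Pick 3: C3 adds 1 new (database) at salary 8 (ratio 1/8).
Pick 4: C5 adds 1 new (networking) at salary 20 (ratio 1/20).
Pick 5: C7 adds 1 new (Kafka) at salary 20 (ratio 1/20).
Greedy total salary: 7 + 8 + 8 + 20 + 20 = 63. (The true optimum is 47, so greedy overshoots here.)

63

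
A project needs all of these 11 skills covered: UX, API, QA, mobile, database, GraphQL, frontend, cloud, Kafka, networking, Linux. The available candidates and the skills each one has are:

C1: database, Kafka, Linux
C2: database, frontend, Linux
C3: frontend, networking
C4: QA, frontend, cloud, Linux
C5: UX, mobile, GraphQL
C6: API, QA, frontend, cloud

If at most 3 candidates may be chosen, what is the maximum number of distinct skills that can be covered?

Choosing C1, C5, C6 covers {UX, API, QA, mobile, database, GraphQL, frontend, cloud, Kafka, Linux} — 10 skills.
No choice of 3 candidates does better; here networking is left uncovered.

10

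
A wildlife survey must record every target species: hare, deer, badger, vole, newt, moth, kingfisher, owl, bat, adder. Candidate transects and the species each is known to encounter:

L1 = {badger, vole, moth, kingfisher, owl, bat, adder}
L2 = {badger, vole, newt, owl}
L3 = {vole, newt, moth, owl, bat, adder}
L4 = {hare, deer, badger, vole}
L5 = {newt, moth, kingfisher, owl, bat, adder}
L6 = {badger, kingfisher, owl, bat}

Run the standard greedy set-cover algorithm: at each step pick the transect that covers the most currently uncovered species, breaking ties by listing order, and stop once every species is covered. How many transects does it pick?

3

Pick 1: L1 covers 7 new species (badger, vole, moth, kingfisher, owl, bat, adder).
Pick 2: L4 covers 2 new species (hare, deer).
Pick 3: L2 covers 1 new species (newt).
Greedy uses 3 transects. (The true minimum is 2.)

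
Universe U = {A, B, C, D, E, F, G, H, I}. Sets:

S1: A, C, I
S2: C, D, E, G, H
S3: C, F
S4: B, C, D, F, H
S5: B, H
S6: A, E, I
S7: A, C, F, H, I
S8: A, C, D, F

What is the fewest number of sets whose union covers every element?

S1, S2, S4 together cover {A, B, C, D, E, F, G, H, I} — every element.
No 2 of the 8 sets cover everything (all 28 pairs fall short), so 3 is minimum.

3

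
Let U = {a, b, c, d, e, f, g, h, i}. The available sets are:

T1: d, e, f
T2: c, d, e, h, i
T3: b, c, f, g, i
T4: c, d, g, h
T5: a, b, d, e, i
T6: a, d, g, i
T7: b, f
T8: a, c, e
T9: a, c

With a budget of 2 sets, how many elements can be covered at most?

Choosing T2, T3 covers {b, c, d, e, f, g, h, i} — 8 elements.
No choice of 2 sets does better; here a is left uncovered.

8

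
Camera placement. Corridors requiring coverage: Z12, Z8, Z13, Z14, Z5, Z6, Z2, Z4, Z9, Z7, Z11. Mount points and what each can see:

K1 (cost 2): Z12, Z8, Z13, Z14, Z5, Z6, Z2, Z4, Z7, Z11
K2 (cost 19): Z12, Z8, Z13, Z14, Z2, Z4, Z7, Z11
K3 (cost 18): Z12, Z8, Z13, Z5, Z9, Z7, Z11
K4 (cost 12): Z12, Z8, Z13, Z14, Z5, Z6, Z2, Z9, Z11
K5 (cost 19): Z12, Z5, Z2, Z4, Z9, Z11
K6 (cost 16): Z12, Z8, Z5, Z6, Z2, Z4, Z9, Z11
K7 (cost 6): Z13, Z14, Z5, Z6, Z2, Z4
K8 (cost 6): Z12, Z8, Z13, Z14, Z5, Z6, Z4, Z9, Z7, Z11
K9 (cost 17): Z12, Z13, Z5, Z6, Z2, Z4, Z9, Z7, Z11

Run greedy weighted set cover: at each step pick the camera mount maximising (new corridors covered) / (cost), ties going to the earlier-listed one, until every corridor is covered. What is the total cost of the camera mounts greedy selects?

8

Pick 1: K1 adds 10 new (Z12, Z8, Z13, Z14, Z5, Z6, Z2, Z4, Z7, Z11) at cost 2 (ratio 10/2).
Pick 2: K8 adds 1 new (Z9) at cost 6 (ratio 1/6).
Greedy total cost: 2 + 6 = 8.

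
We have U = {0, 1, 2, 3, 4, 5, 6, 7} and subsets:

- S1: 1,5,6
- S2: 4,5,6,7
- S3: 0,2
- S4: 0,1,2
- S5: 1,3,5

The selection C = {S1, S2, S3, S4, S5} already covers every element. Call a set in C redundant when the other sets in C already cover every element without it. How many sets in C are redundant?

Drop S1: the rest still cover every element — redundant.
Drop S2: 4, 7 uncovered — not redundant.
Drop S3: the rest still cover every element — redundant.
Drop S4: the rest still cover every element — redundant.
Drop S5: 3 uncovered — not redundant.
3 redundant: S1, S3, S4.

3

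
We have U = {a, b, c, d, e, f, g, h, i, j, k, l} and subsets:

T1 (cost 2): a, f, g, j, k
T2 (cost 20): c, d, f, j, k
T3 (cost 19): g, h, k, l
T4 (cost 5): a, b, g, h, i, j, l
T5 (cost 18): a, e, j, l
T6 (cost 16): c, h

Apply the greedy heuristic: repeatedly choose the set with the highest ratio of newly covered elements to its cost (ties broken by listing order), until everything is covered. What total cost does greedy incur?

45

Pick 1: T1 adds 5 new (a, f, g, j, k) at cost 2 (ratio 5/2).
Pick 2: T4 adds 4 new (b, h, i, l) at cost 5 (ratio 4/5).
Pick 3: T2 adds 2 new (c, d) at cost 20 (ratio 2/20).
Pick 4: T5 adds 1 new (e) at cost 18 (ratio 1/18).
Greedy total cost: 2 + 5 + 20 + 18 = 45. (The true optimum is 43, so greedy overshoots here.)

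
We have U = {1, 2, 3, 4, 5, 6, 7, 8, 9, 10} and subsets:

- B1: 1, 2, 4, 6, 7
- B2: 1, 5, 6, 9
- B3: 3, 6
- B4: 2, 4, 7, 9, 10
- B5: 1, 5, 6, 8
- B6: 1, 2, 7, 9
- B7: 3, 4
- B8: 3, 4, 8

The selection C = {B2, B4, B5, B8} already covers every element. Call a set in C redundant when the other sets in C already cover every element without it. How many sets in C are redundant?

2

Drop B2: the rest still cover every element — redundant.
Drop B4: 2, 7, 10 uncovered — not redundant.
Drop B5: the rest still cover every element — redundant.
Drop B8: 3 uncovered — not redundant.
2 redundant: B2, B5.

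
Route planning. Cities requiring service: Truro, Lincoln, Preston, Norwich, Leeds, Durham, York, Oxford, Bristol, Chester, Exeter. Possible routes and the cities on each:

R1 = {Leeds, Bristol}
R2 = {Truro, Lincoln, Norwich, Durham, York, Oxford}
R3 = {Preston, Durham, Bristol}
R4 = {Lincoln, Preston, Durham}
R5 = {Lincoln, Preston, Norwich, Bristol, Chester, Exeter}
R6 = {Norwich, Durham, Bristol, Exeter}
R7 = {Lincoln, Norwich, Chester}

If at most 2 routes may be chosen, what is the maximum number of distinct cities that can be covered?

Choosing R2, R5 covers {Truro, Lincoln, Preston, Norwich, Durham, York, Oxford, Bristol, Chester, Exeter} — 10 cities.
No choice of 2 routes does better; here Leeds is left uncovered.

10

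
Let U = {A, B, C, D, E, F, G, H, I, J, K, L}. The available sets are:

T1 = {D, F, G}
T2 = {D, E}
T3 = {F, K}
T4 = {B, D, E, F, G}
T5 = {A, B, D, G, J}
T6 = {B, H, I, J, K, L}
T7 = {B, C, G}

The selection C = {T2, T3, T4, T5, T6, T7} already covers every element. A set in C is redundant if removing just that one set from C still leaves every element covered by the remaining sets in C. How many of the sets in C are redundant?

Drop T2: the rest still cover every element — redundant.
Drop T3: the rest still cover every element — redundant.
Drop T4: the rest still cover every element — redundant.
Drop T5: A uncovered — not redundant.
Drop T6: H, I, L uncovered — not redundant.
Drop T7: C uncovered — not redundant.
3 redundant: T2, T3, T4.

3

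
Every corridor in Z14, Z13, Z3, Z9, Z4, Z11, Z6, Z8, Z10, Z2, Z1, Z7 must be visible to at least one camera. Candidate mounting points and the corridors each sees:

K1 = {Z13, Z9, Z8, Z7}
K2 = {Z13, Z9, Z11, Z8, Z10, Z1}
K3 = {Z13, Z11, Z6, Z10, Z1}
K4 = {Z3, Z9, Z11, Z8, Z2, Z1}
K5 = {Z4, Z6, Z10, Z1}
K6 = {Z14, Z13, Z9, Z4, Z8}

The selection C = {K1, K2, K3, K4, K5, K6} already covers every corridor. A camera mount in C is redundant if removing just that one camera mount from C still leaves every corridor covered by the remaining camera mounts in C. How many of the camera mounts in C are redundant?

3

Drop K1: Z7 uncovered — not redundant.
Drop K2: the rest still cover every corridor — redundant.
Drop K3: the rest still cover every corridor — redundant.
Drop K4: Z3, Z2 uncovered — not redundant.
Drop K5: the rest still cover every corridor — redundant.
Drop K6: Z14 uncovered — not redundant.
3 redundant: K2, K3, K5.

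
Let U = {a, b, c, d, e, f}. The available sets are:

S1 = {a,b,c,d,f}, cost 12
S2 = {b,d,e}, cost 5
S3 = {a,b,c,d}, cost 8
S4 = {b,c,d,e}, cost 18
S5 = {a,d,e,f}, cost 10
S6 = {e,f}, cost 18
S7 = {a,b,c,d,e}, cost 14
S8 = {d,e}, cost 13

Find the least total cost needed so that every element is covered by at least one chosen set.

S1, S2 cover every element at cost 12 + 5 = 17.
Any cover uses at least 2 sets; among all covering selections none totals below 17.

17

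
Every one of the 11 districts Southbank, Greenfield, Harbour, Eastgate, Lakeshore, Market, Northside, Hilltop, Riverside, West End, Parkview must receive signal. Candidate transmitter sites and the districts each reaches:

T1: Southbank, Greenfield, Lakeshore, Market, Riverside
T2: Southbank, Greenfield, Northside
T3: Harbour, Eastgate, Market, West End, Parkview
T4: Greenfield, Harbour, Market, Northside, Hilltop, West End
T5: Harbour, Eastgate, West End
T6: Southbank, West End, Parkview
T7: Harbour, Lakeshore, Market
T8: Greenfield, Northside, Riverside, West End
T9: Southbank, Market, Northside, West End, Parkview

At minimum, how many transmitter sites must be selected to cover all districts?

T1, T3, T4 together cover {Southbank, Greenfield, Harbour, Eastgate, Lakeshore, Market, Northside, Hilltop, Riverside, West End, Parkview} — every district.
No 2 of the 9 transmitter sites cover everything (all 36 pairs fall short), so 3 is minimum.

3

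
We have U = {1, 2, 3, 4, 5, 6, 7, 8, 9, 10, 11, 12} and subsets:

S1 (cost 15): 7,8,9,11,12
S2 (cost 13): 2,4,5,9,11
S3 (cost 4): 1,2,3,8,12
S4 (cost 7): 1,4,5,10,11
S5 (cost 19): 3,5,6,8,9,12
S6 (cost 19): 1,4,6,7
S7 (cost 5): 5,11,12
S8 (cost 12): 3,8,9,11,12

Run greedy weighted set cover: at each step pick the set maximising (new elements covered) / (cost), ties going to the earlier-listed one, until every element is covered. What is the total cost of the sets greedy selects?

45

Pick 1: S3 adds 5 new (1, 2, 3, 8, 12) at cost 4 (ratio 5/4).
Pick 2: S4 adds 4 new (4, 5, 10, 11) at cost 7 (ratio 4/7).
Pick 3: S1 adds 2 new (7, 9) at cost 15 (ratio 2/15).
Pick 4: S5 adds 1 new (6) at cost 19 (ratio 1/19).
Greedy total cost: 4 + 7 + 15 + 19 = 45. (The true optimum is 42, so greedy overshoots here.)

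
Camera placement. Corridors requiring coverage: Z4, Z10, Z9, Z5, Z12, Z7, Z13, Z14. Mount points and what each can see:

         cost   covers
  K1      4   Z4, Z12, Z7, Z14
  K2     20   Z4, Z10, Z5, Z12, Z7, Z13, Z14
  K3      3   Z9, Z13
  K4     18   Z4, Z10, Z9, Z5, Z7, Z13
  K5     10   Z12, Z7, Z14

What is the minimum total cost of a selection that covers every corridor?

22

K1, K4 cover every corridor at cost 4 + 18 = 22.
Any cover uses at least 2 camera mounts; among all covering selections none totals below 22.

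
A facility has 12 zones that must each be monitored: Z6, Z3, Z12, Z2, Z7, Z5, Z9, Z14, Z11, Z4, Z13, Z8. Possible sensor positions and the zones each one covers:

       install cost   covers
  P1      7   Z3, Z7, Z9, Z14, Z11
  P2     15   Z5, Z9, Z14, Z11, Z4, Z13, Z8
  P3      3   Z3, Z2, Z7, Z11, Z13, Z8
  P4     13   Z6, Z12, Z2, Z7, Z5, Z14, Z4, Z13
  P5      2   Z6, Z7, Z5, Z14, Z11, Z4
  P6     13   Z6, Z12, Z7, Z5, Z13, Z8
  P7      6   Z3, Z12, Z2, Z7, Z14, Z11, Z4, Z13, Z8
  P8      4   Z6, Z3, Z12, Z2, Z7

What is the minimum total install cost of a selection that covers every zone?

P1, P5, P7 cover every zone at install cost 7 + 2 + 6 = 15.
Any cover uses at least 2 sensor positions; among all covering selections none totals below 15.
Greedy by coverage-per-install cost would pick P5, P3, P8, P1 for 16 — worse than the optimum 15.

15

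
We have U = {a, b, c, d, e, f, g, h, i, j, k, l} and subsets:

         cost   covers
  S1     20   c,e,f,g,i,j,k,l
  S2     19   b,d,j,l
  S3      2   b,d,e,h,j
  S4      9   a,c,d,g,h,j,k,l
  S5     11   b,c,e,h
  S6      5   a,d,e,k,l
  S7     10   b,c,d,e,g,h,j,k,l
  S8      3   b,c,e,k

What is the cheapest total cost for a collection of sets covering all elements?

S1, S3, S6 cover every element at cost 20 + 2 + 5 = 27.
Any cover uses at least 3 sets; among all covering selections none totals below 27.
Greedy by coverage-per-cost would pick S3, S8, S6, S1 for 30 — worse than the optimum 27.

27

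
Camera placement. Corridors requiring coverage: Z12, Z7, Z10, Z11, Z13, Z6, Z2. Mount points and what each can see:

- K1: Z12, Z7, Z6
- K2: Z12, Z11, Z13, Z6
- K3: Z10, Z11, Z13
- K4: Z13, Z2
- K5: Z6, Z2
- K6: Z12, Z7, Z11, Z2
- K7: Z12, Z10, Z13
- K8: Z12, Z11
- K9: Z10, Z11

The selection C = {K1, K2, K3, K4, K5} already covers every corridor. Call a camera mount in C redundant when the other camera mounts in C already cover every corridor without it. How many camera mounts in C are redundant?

3

Drop K1: Z7 uncovered — not redundant.
Drop K2: the rest still cover every corridor — redundant.
Drop K3: Z10 uncovered — not redundant.
Drop K4: the rest still cover every corridor — redundant.
Drop K5: the rest still cover every corridor — redundant.
3 redundant: K2, K4, K5.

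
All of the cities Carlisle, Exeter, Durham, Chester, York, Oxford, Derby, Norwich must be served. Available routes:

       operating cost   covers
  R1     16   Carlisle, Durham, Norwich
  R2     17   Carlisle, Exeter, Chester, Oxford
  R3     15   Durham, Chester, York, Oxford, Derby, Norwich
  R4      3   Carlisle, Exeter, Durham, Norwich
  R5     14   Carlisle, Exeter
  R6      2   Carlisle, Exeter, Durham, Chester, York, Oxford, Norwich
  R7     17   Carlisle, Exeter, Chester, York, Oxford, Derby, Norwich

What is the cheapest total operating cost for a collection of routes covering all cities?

R3, R6 cover every city at operating cost 15 + 2 = 17.
Any cover uses at least 2 routes; among all covering selections none totals below 17.

17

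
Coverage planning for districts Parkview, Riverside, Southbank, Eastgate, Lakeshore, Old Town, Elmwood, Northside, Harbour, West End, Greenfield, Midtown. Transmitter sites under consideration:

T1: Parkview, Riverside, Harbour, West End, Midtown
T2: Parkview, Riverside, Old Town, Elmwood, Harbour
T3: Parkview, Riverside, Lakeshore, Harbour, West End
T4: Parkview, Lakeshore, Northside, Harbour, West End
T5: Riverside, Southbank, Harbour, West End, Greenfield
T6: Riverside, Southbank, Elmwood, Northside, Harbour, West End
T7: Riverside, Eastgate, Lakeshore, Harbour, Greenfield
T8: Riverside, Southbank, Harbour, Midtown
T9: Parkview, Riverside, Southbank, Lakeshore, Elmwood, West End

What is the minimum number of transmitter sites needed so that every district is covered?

4

T1, T2, T6, T7 together cover {Parkview, Riverside, Southbank, Eastgate, Lakeshore, Old Town, Elmwood, Northside, Harbour, West End, Greenfield, Midtown} — every district.
No 3 of the 9 transmitter sites cover everything (all 84 triples fall short), so 4 is minimum.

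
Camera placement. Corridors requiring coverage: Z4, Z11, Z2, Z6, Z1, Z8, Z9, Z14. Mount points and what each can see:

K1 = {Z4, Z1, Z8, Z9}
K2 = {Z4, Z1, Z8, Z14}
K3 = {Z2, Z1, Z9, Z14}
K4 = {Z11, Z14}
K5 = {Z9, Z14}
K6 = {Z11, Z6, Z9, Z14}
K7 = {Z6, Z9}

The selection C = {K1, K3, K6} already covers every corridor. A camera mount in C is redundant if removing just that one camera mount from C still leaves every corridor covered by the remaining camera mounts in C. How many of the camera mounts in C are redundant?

0

Drop K1: Z4, Z8 uncovered — not redundant.
Drop K3: Z2 uncovered — not redundant.
Drop K6: Z11, Z6 uncovered — not redundant.
None of the camera mounts in C is redundant.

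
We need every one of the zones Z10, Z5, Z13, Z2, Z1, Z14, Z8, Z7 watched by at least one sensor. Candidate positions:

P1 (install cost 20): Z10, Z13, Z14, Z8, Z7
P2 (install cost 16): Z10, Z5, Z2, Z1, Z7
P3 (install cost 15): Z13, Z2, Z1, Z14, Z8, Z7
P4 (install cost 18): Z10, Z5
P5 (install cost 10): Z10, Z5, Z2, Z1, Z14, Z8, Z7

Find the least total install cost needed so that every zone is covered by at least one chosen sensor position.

P3, P5 cover every zone at install cost 15 + 10 = 25.
Any cover uses at least 2 sensor positions; among all covering selections none totals below 25.

25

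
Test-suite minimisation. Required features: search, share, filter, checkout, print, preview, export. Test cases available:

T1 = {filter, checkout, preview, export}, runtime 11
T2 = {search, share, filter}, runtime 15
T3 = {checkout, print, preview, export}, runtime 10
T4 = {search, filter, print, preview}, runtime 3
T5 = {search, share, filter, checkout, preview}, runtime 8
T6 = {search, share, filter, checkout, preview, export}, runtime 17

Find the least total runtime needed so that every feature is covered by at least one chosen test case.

18

T3, T5 cover every feature at runtime 10 + 8 = 18.
Any cover uses at least 2 test cases; among all covering selections none totals below 18.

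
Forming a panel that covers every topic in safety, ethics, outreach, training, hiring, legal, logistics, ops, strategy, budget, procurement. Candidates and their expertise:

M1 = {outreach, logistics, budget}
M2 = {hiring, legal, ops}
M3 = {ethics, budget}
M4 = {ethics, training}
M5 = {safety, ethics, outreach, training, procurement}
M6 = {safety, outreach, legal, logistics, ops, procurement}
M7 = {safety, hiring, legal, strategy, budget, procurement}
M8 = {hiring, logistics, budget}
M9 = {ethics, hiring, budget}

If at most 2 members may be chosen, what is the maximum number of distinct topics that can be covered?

Choosing M5, M7 covers {safety, ethics, outreach, training, hiring, legal, strategy, budget, procurement} — 9 topics.
No choice of 2 members does better; here logistics, ops are left uncovered.

9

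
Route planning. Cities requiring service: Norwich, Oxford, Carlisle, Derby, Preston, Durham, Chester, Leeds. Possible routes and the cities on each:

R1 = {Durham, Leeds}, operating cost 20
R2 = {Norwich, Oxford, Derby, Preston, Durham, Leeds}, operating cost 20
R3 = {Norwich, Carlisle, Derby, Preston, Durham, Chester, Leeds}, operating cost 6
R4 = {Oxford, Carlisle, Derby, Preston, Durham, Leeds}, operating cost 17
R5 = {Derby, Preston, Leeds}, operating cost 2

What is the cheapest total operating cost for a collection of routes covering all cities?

23

R3, R4 cover every city at operating cost 6 + 17 = 23.
Any cover uses at least 2 routes; among all covering selections none totals below 23.
Greedy by coverage-per-operating cost would pick R5, R3, R4 for 25 — worse than the optimum 23.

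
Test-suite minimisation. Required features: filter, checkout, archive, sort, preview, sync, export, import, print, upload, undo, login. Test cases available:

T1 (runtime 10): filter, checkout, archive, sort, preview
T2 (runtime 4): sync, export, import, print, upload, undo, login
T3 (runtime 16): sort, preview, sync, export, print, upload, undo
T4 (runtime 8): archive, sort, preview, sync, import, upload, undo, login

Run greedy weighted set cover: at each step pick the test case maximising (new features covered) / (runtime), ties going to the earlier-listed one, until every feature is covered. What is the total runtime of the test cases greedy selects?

Pick 1: T2 adds 7 new (sync, export, import, print, upload, undo, login) at runtime 4 (ratio 7/4).
Pick 2: T1 adds 5 new (filter, checkout, archive, sort, preview) at runtime 10 (ratio 5/10).
Greedy total runtime: 4 + 10 = 14.

14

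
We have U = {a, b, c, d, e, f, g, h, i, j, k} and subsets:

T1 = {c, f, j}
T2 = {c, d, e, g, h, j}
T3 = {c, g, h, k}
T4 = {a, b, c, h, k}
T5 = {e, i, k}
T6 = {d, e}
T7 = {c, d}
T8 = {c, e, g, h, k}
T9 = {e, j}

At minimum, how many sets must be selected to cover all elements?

4

T1, T2, T4, T5 together cover {a, b, c, d, e, f, g, h, i, j, k} — every element.
No 3 of the 9 sets cover everything (all 84 triples fall short), so 4 is minimum.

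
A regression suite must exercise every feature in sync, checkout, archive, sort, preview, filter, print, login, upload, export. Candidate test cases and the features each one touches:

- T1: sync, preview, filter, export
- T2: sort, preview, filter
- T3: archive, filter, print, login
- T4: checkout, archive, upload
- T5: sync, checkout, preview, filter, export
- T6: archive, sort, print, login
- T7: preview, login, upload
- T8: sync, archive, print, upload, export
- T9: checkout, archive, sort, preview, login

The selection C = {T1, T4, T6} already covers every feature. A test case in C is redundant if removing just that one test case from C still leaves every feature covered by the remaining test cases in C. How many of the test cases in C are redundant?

0

Drop T1: sync, preview, filter, export uncovered — not redundant.
Drop T4: checkout, upload uncovered — not redundant.
Drop T6: sort, print, login uncovered — not redundant.
None of the test cases in C is redundant.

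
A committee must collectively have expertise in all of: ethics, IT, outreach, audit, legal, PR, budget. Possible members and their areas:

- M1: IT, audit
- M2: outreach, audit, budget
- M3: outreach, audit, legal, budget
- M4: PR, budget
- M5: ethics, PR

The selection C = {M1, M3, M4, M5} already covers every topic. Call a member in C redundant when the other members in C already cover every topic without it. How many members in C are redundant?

1

Drop M1: IT uncovered — not redundant.
Drop M3: outreach, legal uncovered — not redundant.
Drop M4: the rest still cover every topic — redundant.
Drop M5: ethics uncovered — not redundant.
1 redundant: M4.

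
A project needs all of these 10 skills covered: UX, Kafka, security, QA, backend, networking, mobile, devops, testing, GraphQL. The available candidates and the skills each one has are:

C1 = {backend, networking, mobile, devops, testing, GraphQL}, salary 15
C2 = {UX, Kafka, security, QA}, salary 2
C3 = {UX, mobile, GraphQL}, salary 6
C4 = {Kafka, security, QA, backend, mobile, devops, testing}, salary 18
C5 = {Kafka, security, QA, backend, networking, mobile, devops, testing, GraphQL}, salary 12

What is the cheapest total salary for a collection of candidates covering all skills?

C2, C5 cover every skill at salary 2 + 12 = 14.
Any cover uses at least 2 candidates; among all covering selections none totals below 14.

14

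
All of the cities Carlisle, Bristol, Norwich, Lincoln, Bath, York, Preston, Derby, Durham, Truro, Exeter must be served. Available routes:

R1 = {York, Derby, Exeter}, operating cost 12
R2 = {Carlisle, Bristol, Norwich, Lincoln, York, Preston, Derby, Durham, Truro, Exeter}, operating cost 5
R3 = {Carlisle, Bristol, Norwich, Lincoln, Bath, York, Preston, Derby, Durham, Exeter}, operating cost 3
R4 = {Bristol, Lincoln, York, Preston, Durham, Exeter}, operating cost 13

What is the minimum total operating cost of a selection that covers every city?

8

R2, R3 cover every city at operating cost 5 + 3 = 8.
Any cover uses at least 2 routes; among all covering selections none totals below 8.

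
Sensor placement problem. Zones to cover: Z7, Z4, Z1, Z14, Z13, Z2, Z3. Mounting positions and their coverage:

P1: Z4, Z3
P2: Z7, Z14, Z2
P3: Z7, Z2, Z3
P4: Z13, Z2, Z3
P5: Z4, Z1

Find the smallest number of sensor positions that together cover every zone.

3

P2, P4, P5 together cover {Z7, Z4, Z1, Z14, Z13, Z2, Z3} — every zone.
No 2 of the 5 sensor positions cover everything (all 10 pairs fall short), so 3 is minimum.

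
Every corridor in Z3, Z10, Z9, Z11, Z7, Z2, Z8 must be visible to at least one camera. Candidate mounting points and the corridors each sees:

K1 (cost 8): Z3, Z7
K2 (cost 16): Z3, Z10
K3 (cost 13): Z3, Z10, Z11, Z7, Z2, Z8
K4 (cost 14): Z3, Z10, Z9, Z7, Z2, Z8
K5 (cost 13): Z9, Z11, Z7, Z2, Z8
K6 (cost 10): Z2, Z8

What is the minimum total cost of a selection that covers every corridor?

26

K3, K5 cover every corridor at cost 13 + 13 = 26.
Any cover uses at least 2 camera mounts; among all covering selections none totals below 26.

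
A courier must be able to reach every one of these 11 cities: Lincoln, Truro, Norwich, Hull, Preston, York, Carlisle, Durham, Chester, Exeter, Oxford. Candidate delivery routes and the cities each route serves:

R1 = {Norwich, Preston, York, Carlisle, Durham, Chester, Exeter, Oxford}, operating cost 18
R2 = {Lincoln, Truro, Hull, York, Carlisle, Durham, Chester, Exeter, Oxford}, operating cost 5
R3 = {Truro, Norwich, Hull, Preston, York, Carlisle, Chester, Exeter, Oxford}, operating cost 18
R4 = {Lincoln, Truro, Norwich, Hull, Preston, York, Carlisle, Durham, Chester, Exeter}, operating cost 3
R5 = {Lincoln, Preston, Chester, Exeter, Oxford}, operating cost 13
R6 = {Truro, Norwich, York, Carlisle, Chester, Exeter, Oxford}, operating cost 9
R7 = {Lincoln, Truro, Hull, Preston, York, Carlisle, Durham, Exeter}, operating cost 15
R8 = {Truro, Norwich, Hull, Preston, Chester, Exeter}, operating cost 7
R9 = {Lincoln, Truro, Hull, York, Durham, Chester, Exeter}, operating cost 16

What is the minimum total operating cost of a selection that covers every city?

8

R2, R4 cover every city at operating cost 5 + 3 = 8.
Any cover uses at least 2 routes; among all covering selections none totals below 8.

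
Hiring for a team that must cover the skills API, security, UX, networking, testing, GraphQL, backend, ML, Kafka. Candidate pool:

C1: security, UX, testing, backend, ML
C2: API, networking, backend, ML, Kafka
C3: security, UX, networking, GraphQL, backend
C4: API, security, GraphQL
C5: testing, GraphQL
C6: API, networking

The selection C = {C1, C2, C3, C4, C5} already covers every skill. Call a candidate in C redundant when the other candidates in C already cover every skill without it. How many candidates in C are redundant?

Drop C1: the rest still cover every skill — redundant.
Drop C2: Kafka uncovered — not redundant.
Drop C3: the rest still cover every skill — redundant.
Drop C4: the rest still cover every skill — redundant.
Drop C5: the rest still cover every skill — redundant.
4 redundant: C1, C3, C4, C5.

4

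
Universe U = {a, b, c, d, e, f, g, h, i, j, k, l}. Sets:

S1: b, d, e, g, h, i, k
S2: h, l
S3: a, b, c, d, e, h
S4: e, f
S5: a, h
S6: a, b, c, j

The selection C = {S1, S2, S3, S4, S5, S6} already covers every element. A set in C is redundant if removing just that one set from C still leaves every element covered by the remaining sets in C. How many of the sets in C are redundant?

Drop S1: g, i, k uncovered — not redundant.
Drop S2: l uncovered — not redundant.
Drop S3: the rest still cover every element — redundant.
Drop S4: f uncovered — not redundant.
Drop S5: the rest still cover every element — redundant.
Drop S6: j uncovered — not redundant.
2 redundant: S3, S5.

2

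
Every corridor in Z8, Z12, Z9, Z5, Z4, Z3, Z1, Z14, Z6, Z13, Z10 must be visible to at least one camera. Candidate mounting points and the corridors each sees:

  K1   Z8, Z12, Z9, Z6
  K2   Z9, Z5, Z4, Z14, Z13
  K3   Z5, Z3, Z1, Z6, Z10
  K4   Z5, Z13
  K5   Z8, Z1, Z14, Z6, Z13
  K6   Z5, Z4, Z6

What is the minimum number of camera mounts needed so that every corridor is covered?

3

K1, K2, K3 together cover {Z8, Z12, Z9, Z5, Z4, Z3, Z1, Z14, Z6, Z13, Z10} — every corridor.
No 2 of the 6 camera mounts cover everything (all 15 pairs fall short), so 3 is minimum.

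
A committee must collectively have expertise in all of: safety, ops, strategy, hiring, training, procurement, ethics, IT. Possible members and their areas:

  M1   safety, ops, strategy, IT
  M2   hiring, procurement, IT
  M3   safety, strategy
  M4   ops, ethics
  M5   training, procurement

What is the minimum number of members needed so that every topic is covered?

M1, M2, M4, M5 together cover {safety, ops, strategy, hiring, training, procurement, ethics, IT} — every topic.
No 3 of the 5 members cover everything (all 10 triples fall short), so 4 is minimum.

4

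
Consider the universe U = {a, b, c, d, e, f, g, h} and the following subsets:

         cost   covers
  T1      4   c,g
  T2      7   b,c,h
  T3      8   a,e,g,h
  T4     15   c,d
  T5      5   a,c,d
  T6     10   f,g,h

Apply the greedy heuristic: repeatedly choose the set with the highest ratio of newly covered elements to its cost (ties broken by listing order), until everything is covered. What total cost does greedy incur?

30

Pick 1: T5 adds 3 new (a, c, d) at cost 5 (ratio 3/5).
Pick 2: T3 adds 3 new (e, g, h) at cost 8 (ratio 3/8).
Pick 3: T2 adds 1 new (b) at cost 7 (ratio 1/7).
Pick 4: T6 adds 1 new (f) at cost 10 (ratio 1/10).
Greedy total cost: 5 + 8 + 7 + 10 = 30.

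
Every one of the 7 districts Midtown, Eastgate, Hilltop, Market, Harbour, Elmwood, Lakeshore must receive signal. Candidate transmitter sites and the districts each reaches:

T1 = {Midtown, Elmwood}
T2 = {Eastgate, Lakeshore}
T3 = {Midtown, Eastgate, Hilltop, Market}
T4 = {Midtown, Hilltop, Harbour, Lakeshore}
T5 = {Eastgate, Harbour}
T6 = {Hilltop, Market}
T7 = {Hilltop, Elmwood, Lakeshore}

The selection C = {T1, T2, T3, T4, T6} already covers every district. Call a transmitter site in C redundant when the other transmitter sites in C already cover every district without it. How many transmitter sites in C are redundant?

Drop T1: Elmwood uncovered — not redundant.
Drop T2: the rest still cover every district — redundant.
Drop T3: the rest still cover every district — redundant.
Drop T4: Harbour uncovered — not redundant.
Drop T6: the rest still cover every district — redundant.
3 redundant: T2, T3, T6.

3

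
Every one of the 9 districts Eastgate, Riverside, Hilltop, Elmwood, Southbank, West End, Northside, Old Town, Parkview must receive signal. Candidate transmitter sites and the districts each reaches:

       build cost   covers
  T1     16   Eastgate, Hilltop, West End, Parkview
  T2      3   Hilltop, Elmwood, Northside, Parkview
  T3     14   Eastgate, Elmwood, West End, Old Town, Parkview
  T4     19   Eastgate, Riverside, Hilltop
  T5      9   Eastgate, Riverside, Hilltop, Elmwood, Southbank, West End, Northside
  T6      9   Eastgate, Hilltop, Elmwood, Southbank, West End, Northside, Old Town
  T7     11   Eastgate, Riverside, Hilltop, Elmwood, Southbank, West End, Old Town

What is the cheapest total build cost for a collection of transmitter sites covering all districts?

14

T2, T7 cover every district at build cost 3 + 11 = 14.
Any cover uses at least 2 transmitter sites; among all covering selections none totals below 14.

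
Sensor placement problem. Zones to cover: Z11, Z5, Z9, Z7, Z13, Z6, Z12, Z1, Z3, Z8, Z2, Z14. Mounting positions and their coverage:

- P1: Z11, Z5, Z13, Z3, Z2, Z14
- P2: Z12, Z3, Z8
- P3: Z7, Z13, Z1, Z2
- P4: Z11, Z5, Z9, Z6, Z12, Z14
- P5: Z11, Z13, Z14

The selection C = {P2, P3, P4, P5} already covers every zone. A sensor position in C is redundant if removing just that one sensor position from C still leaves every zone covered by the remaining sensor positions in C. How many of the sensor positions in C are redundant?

Drop P2: Z3, Z8 uncovered — not redundant.
Drop P3: Z7, Z1, Z2 uncovered — not redundant.
Drop P4: Z5, Z9, Z6 uncovered — not redundant.
Drop P5: the rest still cover every zone — redundant.
1 redundant: P5.

1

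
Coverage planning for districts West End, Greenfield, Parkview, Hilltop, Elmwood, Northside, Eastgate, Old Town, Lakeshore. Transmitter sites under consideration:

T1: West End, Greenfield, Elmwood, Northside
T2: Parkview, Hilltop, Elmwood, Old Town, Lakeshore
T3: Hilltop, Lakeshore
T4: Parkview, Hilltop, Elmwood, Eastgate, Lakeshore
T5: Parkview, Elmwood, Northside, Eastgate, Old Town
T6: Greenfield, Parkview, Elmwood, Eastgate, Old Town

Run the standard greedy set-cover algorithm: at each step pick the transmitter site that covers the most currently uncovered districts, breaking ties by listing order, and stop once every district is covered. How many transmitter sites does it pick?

3

Pick 1: T2 covers 5 new districts (Parkview, Hilltop, Elmwood, Old Town, Lakeshore).
Pick 2: T1 covers 3 new districts (West End, Greenfield, Northside).
Pick 3: T4 covers 1 new districts (Eastgate).
Greedy uses 3 transmitter sites.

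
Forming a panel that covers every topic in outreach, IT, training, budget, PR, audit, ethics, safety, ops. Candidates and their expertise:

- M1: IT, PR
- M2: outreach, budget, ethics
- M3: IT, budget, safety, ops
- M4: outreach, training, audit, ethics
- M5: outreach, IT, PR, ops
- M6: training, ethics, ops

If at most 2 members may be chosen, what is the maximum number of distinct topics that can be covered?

8

Choosing M3, M4 covers {outreach, IT, training, budget, audit, ethics, safety, ops} — 8 topics.
No choice of 2 members does better; here PR is left uncovered.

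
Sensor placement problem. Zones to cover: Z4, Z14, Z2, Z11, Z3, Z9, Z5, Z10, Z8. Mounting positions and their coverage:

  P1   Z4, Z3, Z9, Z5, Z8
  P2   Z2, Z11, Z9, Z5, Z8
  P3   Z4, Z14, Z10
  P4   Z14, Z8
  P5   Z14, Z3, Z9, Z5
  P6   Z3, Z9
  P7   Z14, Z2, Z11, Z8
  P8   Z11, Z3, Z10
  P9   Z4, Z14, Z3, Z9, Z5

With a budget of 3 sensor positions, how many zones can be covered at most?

9

Choosing P1, P2, P3 covers {Z4, Z14, Z2, Z11, Z3, Z9, Z5, Z10, Z8} — 9 zones.
That is all 9 zones.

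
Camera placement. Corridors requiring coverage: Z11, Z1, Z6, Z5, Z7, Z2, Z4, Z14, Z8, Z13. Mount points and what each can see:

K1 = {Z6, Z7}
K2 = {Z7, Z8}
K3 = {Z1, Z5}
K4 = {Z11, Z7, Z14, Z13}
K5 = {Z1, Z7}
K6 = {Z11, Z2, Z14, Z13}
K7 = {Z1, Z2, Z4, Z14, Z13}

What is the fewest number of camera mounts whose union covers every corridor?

K1, K2, K3, K4, K7 together cover {Z11, Z1, Z6, Z5, Z7, Z2, Z4, Z14, Z8, Z13} — every corridor.
No 4 of the 7 camera mounts cover everything (all 35 size-4 selections fall short), so 5 is minimum.

5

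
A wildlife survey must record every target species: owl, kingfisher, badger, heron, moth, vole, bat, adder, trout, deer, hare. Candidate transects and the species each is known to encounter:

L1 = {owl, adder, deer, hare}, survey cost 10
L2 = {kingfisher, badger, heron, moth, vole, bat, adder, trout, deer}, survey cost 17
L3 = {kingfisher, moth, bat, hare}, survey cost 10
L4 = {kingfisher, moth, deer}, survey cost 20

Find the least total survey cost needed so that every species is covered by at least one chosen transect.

L1, L2 cover every species at survey cost 10 + 17 = 27.
Any cover uses at least 2 transects; among all covering selections none totals below 27.

27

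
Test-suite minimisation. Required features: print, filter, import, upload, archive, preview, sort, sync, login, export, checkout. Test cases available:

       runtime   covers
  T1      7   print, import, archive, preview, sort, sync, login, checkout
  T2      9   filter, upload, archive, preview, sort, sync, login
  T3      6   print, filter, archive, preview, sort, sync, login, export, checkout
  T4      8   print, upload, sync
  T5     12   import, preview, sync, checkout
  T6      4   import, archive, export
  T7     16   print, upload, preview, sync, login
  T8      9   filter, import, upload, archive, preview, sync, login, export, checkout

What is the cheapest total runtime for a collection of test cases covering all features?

15

T3, T8 cover every feature at runtime 6 + 9 = 15.
Any cover uses at least 2 test cases; among all covering selections none totals below 15.
Greedy by coverage-per-runtime would pick T3, T6, T4 for 18 — worse than the optimum 15.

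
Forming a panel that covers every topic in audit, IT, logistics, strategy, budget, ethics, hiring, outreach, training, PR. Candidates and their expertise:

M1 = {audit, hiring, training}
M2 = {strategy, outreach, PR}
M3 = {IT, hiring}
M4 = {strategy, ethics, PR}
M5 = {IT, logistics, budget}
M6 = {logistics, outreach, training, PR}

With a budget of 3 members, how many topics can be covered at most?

Choosing M1, M2, M5 covers {audit, IT, logistics, strategy, budget, hiring, outreach, training, PR} — 9 topics.
No choice of 3 members does better; here ethics is left uncovered.

9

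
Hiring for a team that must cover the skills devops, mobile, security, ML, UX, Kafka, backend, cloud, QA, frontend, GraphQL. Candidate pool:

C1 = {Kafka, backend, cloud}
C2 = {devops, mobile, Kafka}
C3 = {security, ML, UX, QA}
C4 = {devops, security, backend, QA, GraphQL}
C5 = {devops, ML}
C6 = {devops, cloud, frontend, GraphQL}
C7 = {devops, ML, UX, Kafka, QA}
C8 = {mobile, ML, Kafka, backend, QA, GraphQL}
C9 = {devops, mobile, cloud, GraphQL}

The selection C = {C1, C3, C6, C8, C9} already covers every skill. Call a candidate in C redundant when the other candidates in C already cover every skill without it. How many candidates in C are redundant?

3

Drop C1: the rest still cover every skill — redundant.
Drop C3: security, UX uncovered — not redundant.
Drop C6: frontend uncovered — not redundant.
Drop C8: the rest still cover every skill — redundant.
Drop C9: the rest still cover every skill — redundant.
3 redundant: C1, C8, C9.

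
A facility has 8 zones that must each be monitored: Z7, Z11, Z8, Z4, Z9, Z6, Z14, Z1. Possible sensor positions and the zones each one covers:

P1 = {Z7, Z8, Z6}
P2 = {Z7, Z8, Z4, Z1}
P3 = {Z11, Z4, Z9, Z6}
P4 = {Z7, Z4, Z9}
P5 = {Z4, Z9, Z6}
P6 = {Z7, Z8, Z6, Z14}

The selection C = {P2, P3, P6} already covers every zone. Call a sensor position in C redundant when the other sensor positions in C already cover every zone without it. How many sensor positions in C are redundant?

Drop P2: Z1 uncovered — not redundant.
Drop P3: Z11, Z9 uncovered — not redundant.
Drop P6: Z14 uncovered — not redundant.
None of the sensor positions in C is redundant.

0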